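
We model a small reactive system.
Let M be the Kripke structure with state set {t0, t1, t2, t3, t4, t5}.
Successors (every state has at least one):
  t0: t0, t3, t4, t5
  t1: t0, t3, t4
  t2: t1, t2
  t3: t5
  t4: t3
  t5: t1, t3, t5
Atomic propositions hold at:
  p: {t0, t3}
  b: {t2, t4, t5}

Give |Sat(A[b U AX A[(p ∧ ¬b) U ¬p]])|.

4

Sat(¬b) = {t0, t1, t3}
Sat(p ∧ ¬b) = {t0, t3}
Sat(¬p) = {t1, t2, t4, t5}
A[(p ∧ ¬b) U ¬p]: least fixpoint, start Z0 = Sat(¬p) = {t1, t2, t4, t5}, add states in Sat(p ∧ ¬b) with every successor in Z. Z1 = {t1, t2, t3, t4, t5}; fixed.
Sat(A[(p ∧ ¬b) U ¬p]) = {t1, t2, t3, t4, t5}
Sat(AX A[(p ∧ ¬b) U ¬p]) = {s : every successor in {t1, t2, t3, t4, t5}} = {t2, t3, t4, t5}
A[b U AX A[(p ∧ ¬b) U ¬p]]: least fixpoint, start Z0 = Sat(AX A[(p ∧ ¬b) U ¬p]) = {t2, t3, t4, t5}, add states in Sat(b) with every successor in Z. Already a fixed point.
Sat(A[b U AX A[(p ∧ ¬b) U ¬p]]) = {t2, t3, t4, t5}
|Sat(A[b U AX A[(p ∧ ¬b) U ¬p]])| = |{t2, t3, t4, t5}| = 4.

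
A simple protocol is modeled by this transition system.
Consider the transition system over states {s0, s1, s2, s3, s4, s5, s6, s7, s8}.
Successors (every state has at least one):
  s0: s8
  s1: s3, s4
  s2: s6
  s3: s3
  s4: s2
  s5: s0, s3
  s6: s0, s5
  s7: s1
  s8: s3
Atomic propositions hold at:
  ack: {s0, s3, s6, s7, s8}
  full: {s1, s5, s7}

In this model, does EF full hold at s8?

No

EF full: least fixpoint, start Z0 = {s1, s5, s7}, add states with some successor in Z. Z1 = {s1, s5, s6, s7}; Z2 = {s1, s2, s5, s6, s7}; Z3 = {s1, s2, s4, s5, s6, s7}; fixed.
Sat(EF full) = {s1, s2, s4, s5, s6, s7}
s8 ∉ Sat(EF full) = {s1, s2, s4, s5, s6, s7}, so the formula does not hold at s8.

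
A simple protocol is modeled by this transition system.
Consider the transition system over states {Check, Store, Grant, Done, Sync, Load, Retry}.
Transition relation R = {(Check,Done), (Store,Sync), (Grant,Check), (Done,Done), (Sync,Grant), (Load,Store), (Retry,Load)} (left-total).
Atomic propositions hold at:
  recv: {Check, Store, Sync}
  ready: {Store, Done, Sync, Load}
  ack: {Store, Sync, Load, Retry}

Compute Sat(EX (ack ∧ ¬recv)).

{Retry}

Sat(¬recv) = {Grant, Done, Load, Retry}
Sat(ack ∧ ¬recv) = {Load, Retry}
Sat(EX (ack ∧ ¬recv)) = {s : some successor in {Load, Retry}} = {Retry}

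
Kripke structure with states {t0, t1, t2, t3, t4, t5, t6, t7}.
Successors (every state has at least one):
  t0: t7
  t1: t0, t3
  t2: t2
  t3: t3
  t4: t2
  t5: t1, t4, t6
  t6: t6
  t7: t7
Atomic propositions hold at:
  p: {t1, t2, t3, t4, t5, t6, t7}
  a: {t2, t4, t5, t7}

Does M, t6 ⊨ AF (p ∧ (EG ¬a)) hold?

Sat(¬a) = {t0, t1, t3, t6}
EG ¬a: greatest fixpoint, start Z0 = {t0, t1, t3, t6}, keep only states in Sat with some successor in Z. Z1 = {t1, t3, t6}; fixed.
Sat(EG ¬a) = {t1, t3, t6}
Sat(p ∧ (EG ¬a)) = {t1, t3, t6}
AF (p ∧ (EG ¬a)): least fixpoint, start Z0 = {t1, t3, t6}, add states with every successor in Z. Already a fixed point.
Sat(AF (p ∧ (EG ¬a))) = {t1, t3, t6}
t6 ∈ Sat(AF (p ∧ (EG ¬a))) = {t1, t3, t6}, so the formula holds at t6.

Yes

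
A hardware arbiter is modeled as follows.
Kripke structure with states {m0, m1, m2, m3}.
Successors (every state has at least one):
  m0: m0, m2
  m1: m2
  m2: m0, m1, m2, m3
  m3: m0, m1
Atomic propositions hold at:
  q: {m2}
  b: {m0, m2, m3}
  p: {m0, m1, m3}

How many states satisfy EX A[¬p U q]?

3

Sat(¬p) = {m2}
A[¬p U q]: least fixpoint, start Z0 = Sat(q) = {m2}, add states in Sat(¬p) with every successor in Z. Already a fixed point.
Sat(A[¬p U q]) = {m2}
Sat(EX A[¬p U q]) = {s : some successor in {m2}} = {m0, m1, m2}
|Sat(EX A[¬p U q])| = |{m0, m1, m2}| = 3.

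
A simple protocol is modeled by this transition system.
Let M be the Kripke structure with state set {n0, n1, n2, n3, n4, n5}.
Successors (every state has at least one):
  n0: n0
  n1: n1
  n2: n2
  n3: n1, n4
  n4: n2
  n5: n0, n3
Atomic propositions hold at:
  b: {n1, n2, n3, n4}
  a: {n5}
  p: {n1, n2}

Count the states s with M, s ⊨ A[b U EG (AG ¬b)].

Sat(¬b) = {n0, n5}
AG ¬b: greatest fixpoint, start Z0 = {n0, n5}, keep only states in Sat with every successor in Z. Z1 = {n0}; fixed.
Sat(AG ¬b) = {n0}
EG (AG ¬b): greatest fixpoint, start Z0 = {n0}, keep only states in Sat with some successor in Z. Already a fixed point.
Sat(EG (AG ¬b)) = {n0}
A[b U EG (AG ¬b)]: least fixpoint, start Z0 = Sat(EG (AG ¬b)) = {n0}, add states in Sat(b) with every successor in Z. Already a fixed point.
Sat(A[b U EG (AG ¬b)]) = {n0}
|Sat(A[b U EG (AG ¬b)])| = |{n0}| = 1.

1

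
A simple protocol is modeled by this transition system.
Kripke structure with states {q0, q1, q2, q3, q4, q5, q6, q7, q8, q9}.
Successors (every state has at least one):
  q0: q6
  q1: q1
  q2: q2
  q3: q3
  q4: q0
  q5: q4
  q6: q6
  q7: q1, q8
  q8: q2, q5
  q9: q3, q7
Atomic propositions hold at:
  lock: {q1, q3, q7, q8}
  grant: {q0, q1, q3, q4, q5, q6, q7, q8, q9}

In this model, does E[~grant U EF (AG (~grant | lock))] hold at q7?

Sat(~grant) = {q2}
Sat(~grant | lock) = {q1, q2, q3, q7, q8}
AG (~grant | lock): greatest fixpoint, start Z0 = {q1, q2, q3, q7, q8}, keep only states in Sat with every successor in Z. Z1 = {q1, q2, q3, q7}; Z2 = {q1, q2, q3}; fixed.
Sat(AG (~grant | lock)) = {q1, q2, q3}
EF (AG (~grant | lock)): least fixpoint, start Z0 = {q1, q2, q3}, add states with some successor in Z. Z1 = {q1, q2, q3, q7, q8, q9}; fixed.
Sat(EF (AG (~grant | lock))) = {q1, q2, q3, q7, q8, q9}
E[~grant U EF (AG (~grant | lock))]: least fixpoint, start Z0 = Sat(EF (AG (~grant | lock))) = {q1, q2, q3, q7, q8, q9}, add states in Sat(~grant) with some successor in Z. Already a fixed point.
Sat(E[~grant U EF (AG (~grant | lock))]) = {q1, q2, q3, q7, q8, q9}
q7 ∈ Sat(E[~grant U EF (AG (~grant | lock))]) = {q1, q2, q3, q7, q8, q9}, so the formula holds at q7.

Yes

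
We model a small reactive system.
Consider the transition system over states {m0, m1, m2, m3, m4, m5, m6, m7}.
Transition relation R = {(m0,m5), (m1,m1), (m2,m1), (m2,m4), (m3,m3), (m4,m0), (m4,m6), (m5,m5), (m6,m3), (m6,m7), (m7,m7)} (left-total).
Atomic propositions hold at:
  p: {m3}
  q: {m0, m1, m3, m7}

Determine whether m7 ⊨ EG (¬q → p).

Yes

Sat(¬q) = {m2, m4, m5, m6}
Sat(¬q → p) = {m0, m1, m3, m7}
EG (¬q → p): greatest fixpoint, start Z0 = {m0, m1, m3, m7}, keep only states in Sat with some successor in Z. Z1 = {m1, m3, m7}; fixed.
Sat(EG (¬q → p)) = {m1, m3, m7}
m7 ∈ Sat(EG (¬q → p)) = {m1, m3, m7}, so the formula holds at m7.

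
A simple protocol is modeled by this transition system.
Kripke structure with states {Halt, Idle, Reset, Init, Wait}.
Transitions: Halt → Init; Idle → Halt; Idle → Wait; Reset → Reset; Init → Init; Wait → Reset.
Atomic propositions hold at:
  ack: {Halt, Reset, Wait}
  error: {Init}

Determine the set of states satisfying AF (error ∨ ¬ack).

{Halt, Idle, Init}

Sat(¬ack) = {Idle, Init}
Sat(error ∨ ¬ack) = {Idle, Init}
AF (error ∨ ¬ack): least fixpoint, start Z0 = {Idle, Init}, add states with every successor in Z. Z1 = {Halt, Idle, Init}; fixed.
Sat(AF (error ∨ ¬ack)) = {Halt, Idle, Init}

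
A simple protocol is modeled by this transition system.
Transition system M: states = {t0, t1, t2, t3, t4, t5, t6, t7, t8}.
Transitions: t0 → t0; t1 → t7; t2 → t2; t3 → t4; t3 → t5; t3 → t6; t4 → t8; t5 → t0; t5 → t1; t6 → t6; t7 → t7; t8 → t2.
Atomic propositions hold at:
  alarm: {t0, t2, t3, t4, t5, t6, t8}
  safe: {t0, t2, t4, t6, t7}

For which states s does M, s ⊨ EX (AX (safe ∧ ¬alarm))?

{t1, t5, t7}

Sat(¬alarm) = {t1, t7}
Sat(safe ∧ ¬alarm) = {t7}
Sat(AX (safe ∧ ¬alarm)) = {s : every successor in {t7}} = {t1, t7}
Sat(EX (AX (safe ∧ ¬alarm))) = {s : some successor in {t1, t7}} = {t1, t5, t7}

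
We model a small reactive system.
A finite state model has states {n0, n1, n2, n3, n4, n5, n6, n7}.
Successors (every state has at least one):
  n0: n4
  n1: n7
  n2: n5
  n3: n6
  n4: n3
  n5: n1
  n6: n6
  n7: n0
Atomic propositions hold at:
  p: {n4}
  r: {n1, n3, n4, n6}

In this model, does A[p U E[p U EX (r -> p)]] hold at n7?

Yes

Sat(r -> p) = {n0, n2, n4, n5, n7}
Sat(EX (r -> p)) = {s : some successor in {n0, n2, n4, n5, n7}} = {n0, n1, n2, n7}
E[p U EX (r -> p)]: least fixpoint, start Z0 = Sat(EX (r -> p)) = {n0, n1, n2, n7}, add states in Sat(p) with some successor in Z. Already a fixed point.
Sat(E[p U EX (r -> p)]) = {n0, n1, n2, n7}
A[p U E[p U EX (r -> p)]]: least fixpoint, start Z0 = Sat(E[p U EX (r -> p)]) = {n0, n1, n2, n7}, add states in Sat(p) with every successor in Z. Already a fixed point.
Sat(A[p U E[p U EX (r -> p)]]) = {n0, n1, n2, n7}
n7 ∈ Sat(A[p U E[p U EX (r -> p)]]) = {n0, n1, n2, n7}, so the formula holds at n7.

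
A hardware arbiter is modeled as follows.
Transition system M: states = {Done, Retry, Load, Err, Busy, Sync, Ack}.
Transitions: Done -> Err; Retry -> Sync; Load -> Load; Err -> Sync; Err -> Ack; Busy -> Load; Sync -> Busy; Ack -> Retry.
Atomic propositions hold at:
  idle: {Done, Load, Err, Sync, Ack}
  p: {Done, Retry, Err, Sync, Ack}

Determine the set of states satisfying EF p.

EF p: least fixpoint, start Z0 = {Done, Retry, Err, Sync, Ack}, add states with some successor in Z. Already a fixed point.
Sat(EF p) = {Done, Retry, Err, Sync, Ack}

{Done, Retry, Err, Sync, Ack}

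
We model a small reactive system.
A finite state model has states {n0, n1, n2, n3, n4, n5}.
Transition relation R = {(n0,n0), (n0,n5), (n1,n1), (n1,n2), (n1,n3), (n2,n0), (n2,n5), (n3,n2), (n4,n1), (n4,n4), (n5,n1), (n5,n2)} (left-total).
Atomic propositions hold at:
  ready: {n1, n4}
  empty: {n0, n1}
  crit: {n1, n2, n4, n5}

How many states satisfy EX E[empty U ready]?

3

E[empty U ready]: least fixpoint, start Z0 = Sat(ready) = {n1, n4}, add states in Sat(empty) with some successor in Z. Already a fixed point.
Sat(E[empty U ready]) = {n1, n4}
Sat(EX E[empty U ready]) = {s : some successor in {n1, n4}} = {n1, n4, n5}
|Sat(EX E[empty U ready])| = |{n1, n4, n5}| = 3.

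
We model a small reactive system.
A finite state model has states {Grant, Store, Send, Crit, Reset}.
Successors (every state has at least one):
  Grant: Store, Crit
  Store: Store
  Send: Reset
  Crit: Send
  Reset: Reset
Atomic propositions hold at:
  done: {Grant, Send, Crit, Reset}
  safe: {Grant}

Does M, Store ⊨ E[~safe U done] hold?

Sat(~safe) = {Store, Send, Crit, Reset}
E[~safe U done]: least fixpoint, start Z0 = Sat(done) = {Grant, Send, Crit, Reset}, add states in Sat(~safe) with some successor in Z. Already a fixed point.
Sat(E[~safe U done]) = {Grant, Send, Crit, Reset}
Store ∉ Sat(E[~safe U done]) = {Grant, Send, Crit, Reset}, so the formula does not hold at Store.

No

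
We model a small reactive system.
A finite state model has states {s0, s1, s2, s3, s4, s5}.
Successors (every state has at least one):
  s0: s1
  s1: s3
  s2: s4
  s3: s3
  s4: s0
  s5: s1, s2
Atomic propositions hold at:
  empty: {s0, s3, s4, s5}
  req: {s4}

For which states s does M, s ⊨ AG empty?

AG empty: greatest fixpoint, start Z0 = {s0, s3, s4, s5}, keep only states in Sat with every successor in Z. Z1 = {s3, s4}; Z2 = {s3}; fixed.
Sat(AG empty) = {s3}

{s3}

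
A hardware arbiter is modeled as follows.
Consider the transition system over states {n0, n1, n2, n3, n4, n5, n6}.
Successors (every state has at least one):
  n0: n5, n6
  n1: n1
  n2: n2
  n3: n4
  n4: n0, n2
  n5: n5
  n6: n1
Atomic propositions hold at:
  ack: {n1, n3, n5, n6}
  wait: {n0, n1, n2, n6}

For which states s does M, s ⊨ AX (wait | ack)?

Sat(wait | ack) = {n0, n1, n2, n3, n5, n6}
Sat(AX (wait | ack)) = {s : every successor in {n0, n1, n2, n3, n5, n6}} = {n0, n1, n2, n4, n5, n6}

{n0, n1, n2, n4, n5, n6}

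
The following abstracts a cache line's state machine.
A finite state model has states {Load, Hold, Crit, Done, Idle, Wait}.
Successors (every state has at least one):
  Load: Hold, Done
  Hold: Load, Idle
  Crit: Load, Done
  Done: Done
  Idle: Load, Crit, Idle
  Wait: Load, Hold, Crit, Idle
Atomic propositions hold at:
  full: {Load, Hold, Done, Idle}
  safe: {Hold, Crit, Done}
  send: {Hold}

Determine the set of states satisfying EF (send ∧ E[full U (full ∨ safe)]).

Sat(full ∨ safe) = {Load, Hold, Crit, Done, Idle}
E[full U (full ∨ safe)]: least fixpoint, start Z0 = Sat((full ∨ safe)) = {Load, Hold, Crit, Done, Idle}, add states in Sat(full) with some successor in Z. Already a fixed point.
Sat(E[full U (full ∨ safe)]) = {Load, Hold, Crit, Done, Idle}
Sat(send ∧ E[full U (full ∨ safe)]) = {Hold}
EF (send ∧ E[full U (full ∨ safe)]): least fixpoint, start Z0 = {Hold}, add states with some successor in Z. Z1 = {Load, Hold, Wait}; Z2 = {Load, Hold, Crit, Idle, Wait}; fixed.
Sat(EF (send ∧ E[full U (full ∨ safe)])) = {Load, Hold, Crit, Idle, Wait}

{Load, Hold, Crit, Idle, Wait}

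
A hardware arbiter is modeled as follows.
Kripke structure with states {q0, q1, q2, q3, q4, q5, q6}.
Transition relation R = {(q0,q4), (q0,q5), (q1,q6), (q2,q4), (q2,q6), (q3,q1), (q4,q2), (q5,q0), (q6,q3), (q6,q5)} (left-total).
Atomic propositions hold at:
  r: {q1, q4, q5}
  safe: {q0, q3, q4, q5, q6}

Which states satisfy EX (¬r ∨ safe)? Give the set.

{q0, q1, q2, q4, q5, q6}

Sat(¬r) = {q0, q2, q3, q6}
Sat(¬r ∨ safe) = {q0, q2, q3, q4, q5, q6}
Sat(EX (¬r ∨ safe)) = {s : some successor in {q0, q2, q3, q4, q5, q6}} = {q0, q1, q2, q4, q5, q6}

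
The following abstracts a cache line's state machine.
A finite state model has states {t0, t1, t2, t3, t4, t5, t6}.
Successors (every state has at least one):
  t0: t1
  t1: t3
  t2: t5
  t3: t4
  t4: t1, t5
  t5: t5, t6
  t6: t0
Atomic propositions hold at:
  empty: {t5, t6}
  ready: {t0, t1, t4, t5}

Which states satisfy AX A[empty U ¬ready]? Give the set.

Sat(¬ready) = {t2, t3, t6}
A[empty U ¬ready]: least fixpoint, start Z0 = Sat(¬ready) = {t2, t3, t6}, add states in Sat(empty) with every successor in Z. Already a fixed point.
Sat(A[empty U ¬ready]) = {t2, t3, t6}
Sat(AX A[empty U ¬ready]) = {s : every successor in {t2, t3, t6}} = {t1}

{t1}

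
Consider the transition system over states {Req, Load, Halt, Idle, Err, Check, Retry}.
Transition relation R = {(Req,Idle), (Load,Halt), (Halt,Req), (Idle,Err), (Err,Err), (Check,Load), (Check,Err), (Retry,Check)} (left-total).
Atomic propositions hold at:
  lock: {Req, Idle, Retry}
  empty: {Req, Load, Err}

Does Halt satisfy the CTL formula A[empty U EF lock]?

Yes

EF lock: least fixpoint, start Z0 = {Req, Idle, Retry}, add states with some successor in Z. Z1 = {Req, Halt, Idle, Retry}; Z2 = {Req, Load, Halt, Idle, Retry}; Z3 = {Req, Load, Halt, Idle, Check, Retry}; fixed.
Sat(EF lock) = {Req, Load, Halt, Idle, Check, Retry}
A[empty U EF lock]: least fixpoint, start Z0 = Sat(EF lock) = {Req, Load, Halt, Idle, Check, Retry}, add states in Sat(empty) with every successor in Z. Already a fixed point.
Sat(A[empty U EF lock]) = {Req, Load, Halt, Idle, Check, Retry}
Halt ∈ Sat(A[empty U EF lock]) = {Req, Load, Halt, Idle, Check, Retry}, so the formula holds at Halt.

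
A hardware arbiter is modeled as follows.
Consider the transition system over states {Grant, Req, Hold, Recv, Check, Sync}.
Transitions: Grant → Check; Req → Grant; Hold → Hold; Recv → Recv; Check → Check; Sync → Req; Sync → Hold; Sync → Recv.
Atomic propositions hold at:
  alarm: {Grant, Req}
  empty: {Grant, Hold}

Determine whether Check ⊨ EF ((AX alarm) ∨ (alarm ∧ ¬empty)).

No

Sat(AX alarm) = {s : every successor in {Grant, Req}} = {Req}
Sat(¬empty) = {Req, Recv, Check, Sync}
Sat(alarm ∧ ¬empty) = {Req}
Sat((AX alarm) ∨ (alarm ∧ ¬empty)) = {Req}
EF ((AX alarm) ∨ (alarm ∧ ¬empty)): least fixpoint, start Z0 = {Req}, add states with some successor in Z. Z1 = {Req, Sync}; fixed.
Sat(EF ((AX alarm) ∨ (alarm ∧ ¬empty))) = {Req, Sync}
Check ∉ Sat(EF ((AX alarm) ∨ (alarm ∧ ¬empty))) = {Req, Sync}, so the formula does not hold at Check.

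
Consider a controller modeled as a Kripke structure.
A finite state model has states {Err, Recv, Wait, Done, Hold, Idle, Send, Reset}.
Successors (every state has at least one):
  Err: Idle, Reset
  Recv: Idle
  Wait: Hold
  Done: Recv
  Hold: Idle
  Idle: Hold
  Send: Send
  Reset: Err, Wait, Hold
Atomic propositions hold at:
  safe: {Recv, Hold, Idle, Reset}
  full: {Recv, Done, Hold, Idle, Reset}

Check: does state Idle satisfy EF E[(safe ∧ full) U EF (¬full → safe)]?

Yes

Sat(safe ∧ full) = {Recv, Hold, Idle, Reset}
Sat(¬full) = {Err, Wait, Send}
Sat(¬full → safe) = {Recv, Done, Hold, Idle, Reset}
EF (¬full → safe): least fixpoint, start Z0 = {Recv, Done, Hold, Idle, Reset}, add states with some successor in Z. Z1 = {Err, Recv, Wait, Done, Hold, Idle, Reset}; fixed.
Sat(EF (¬full → safe)) = {Err, Recv, Wait, Done, Hold, Idle, Reset}
E[(safe ∧ full) U EF (¬full → safe)]: least fixpoint, start Z0 = Sat(EF (¬full → safe)) = {Err, Recv, Wait, Done, Hold, Idle, Reset}, add states in Sat(safe ∧ full) with some successor in Z. Already a fixed point.
Sat(E[(safe ∧ full) U EF (¬full → safe)]) = {Err, Recv, Wait, Done, Hold, Idle, Reset}
EF E[(safe ∧ full) U EF (¬full → safe)]: least fixpoint, start Z0 = {Err, Recv, Wait, Done, Hold, Idle, Reset}, add states with some successor in Z. Already a fixed point.
Sat(EF E[(safe ∧ full) U EF (¬full → safe)]) = {Err, Recv, Wait, Done, Hold, Idle, Reset}
Idle ∈ Sat(EF E[(safe ∧ full) U EF (¬full → safe)]) = {Err, Recv, Wait, Done, Hold, Idle, Reset}, so the formula holds at Idle.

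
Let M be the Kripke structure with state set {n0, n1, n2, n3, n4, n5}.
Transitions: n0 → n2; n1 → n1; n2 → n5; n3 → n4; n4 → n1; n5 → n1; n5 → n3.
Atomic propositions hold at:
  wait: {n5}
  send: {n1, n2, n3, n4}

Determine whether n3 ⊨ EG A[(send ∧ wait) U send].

Yes

Sat(send ∧ wait) = ∅
A[(send ∧ wait) U send]: least fixpoint, start Z0 = Sat(send) = {n1, n2, n3, n4}, add states in Sat(send ∧ wait) with every successor in Z. Already a fixed point.
Sat(A[(send ∧ wait) U send]) = {n1, n2, n3, n4}
EG A[(send ∧ wait) U send]: greatest fixpoint, start Z0 = {n1, n2, n3, n4}, keep only states in Sat with some successor in Z. Z1 = {n1, n3, n4}; fixed.
Sat(EG A[(send ∧ wait) U send]) = {n1, n3, n4}
n3 ∈ Sat(EG A[(send ∧ wait) U send]) = {n1, n3, n4}, so the formula holds at n3.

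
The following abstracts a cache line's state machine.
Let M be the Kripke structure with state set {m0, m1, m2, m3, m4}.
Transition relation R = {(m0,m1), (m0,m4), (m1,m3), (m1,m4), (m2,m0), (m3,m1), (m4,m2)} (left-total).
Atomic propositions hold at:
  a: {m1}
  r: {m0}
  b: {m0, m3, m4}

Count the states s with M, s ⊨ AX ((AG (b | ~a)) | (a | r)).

Sat(~a) = {m0, m2, m3, m4}
Sat(b | ~a) = {m0, m2, m3, m4}
AG (b | ~a): greatest fixpoint, start Z0 = {m0, m2, m3, m4}, keep only states in Sat with every successor in Z. Z1 = {m2, m4}; Z2 = {m4}; Z3 = ∅; fixed.
Sat(AG (b | ~a)) = ∅
Sat(a | r) = {m0, m1}
Sat((AG (b | ~a)) | (a | r)) = {m0, m1}
Sat(AX ((AG (b | ~a)) | (a | r))) = {s : every successor in {m0, m1}} = {m2, m3}
|Sat(AX ((AG (b | ~a)) | (a | r)))| = |{m2, m3}| = 2.

2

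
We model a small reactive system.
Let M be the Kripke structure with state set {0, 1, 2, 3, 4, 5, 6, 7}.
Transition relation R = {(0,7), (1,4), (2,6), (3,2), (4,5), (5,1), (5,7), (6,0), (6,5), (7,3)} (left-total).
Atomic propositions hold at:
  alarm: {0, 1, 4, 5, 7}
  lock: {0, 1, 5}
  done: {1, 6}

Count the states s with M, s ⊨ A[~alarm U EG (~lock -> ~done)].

3

Sat(~alarm) = {2, 3, 6}
Sat(~lock) = {2, 3, 4, 6, 7}
Sat(~done) = {0, 2, 3, 4, 5, 7}
Sat(~lock -> ~done) = {0, 1, 2, 3, 4, 5, 7}
EG (~lock -> ~done): greatest fixpoint, start Z0 = {0, 1, 2, 3, 4, 5, 7}, keep only states in Sat with some successor in Z. Z1 = {0, 1, 3, 4, 5, 7}; Z2 = {0, 1, 4, 5, 7}; Z3 = {0, 1, 4, 5}; Z4 = {1, 4, 5}; fixed.
Sat(EG (~lock -> ~done)) = {1, 4, 5}
A[~alarm U EG (~lock -> ~done)]: least fixpoint, start Z0 = Sat(EG (~lock -> ~done)) = {1, 4, 5}, add states in Sat(~alarm) with every successor in Z. Already a fixed point.
Sat(A[~alarm U EG (~lock -> ~done)]) = {1, 4, 5}
|Sat(A[~alarm U EG (~lock -> ~done)])| = |{1, 4, 5}| = 3.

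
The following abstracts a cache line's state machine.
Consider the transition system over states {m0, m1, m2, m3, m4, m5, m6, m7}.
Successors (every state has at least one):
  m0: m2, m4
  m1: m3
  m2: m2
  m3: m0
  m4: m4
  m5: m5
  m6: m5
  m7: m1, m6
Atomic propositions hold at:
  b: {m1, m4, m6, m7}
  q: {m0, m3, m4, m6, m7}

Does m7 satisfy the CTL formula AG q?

AG q: greatest fixpoint, start Z0 = {m0, m3, m4, m6, m7}, keep only states in Sat with every successor in Z. Z1 = {m3, m4}; Z2 = {m4}; fixed.
Sat(AG q) = {m4}
m7 ∉ Sat(AG q) = {m4}, so the formula does not hold at m7.

No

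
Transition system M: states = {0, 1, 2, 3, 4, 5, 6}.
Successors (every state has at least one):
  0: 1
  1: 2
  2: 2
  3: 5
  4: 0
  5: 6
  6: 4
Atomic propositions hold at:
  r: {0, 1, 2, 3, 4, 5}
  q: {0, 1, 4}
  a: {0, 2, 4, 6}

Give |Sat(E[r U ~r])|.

3

Sat(~r) = {6}
E[r U ~r]: least fixpoint, start Z0 = Sat(~r) = {6}, add states in Sat(r) with some successor in Z. Z1 = {5, 6}; Z2 = {3, 5, 6}; fixed.
Sat(E[r U ~r]) = {3, 5, 6}
|Sat(E[r U ~r])| = |{3, 5, 6}| = 3.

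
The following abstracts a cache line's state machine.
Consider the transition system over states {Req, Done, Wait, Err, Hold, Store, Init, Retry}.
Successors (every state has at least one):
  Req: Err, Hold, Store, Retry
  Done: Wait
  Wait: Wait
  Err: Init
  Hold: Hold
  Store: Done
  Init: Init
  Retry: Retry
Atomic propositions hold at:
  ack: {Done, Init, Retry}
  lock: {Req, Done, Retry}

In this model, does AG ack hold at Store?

No

AG ack: greatest fixpoint, start Z0 = {Done, Init, Retry}, keep only states in Sat with every successor in Z. Z1 = {Init, Retry}; fixed.
Sat(AG ack) = {Init, Retry}
Store ∉ Sat(AG ack) = {Init, Retry}, so the formula does not hold at Store.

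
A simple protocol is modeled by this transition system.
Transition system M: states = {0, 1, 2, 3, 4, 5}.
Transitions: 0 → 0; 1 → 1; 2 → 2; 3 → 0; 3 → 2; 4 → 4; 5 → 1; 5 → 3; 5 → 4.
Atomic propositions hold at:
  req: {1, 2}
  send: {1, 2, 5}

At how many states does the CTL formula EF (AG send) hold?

AG send: greatest fixpoint, start Z0 = {1, 2, 5}, keep only states in Sat with every successor in Z. Z1 = {1, 2}; fixed.
Sat(AG send) = {1, 2}
EF (AG send): least fixpoint, start Z0 = {1, 2}, add states with some successor in Z. Z1 = {1, 2, 3, 5}; fixed.
Sat(EF (AG send)) = {1, 2, 3, 5}
|Sat(EF (AG send))| = |{1, 2, 3, 5}| = 4.

4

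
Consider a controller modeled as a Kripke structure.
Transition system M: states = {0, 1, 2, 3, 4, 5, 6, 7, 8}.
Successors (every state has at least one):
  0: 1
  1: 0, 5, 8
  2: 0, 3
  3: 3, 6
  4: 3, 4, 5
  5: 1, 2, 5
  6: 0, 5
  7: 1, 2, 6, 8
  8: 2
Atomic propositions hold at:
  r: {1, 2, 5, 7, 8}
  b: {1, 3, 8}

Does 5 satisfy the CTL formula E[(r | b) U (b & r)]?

Yes

Sat(r | b) = {1, 2, 3, 5, 7, 8}
Sat(b & r) = {1, 8}
E[(r | b) U (b & r)]: least fixpoint, start Z0 = Sat((b & r)) = {1, 8}, add states in Sat(r | b) with some successor in Z. Z1 = {1, 5, 7, 8}; fixed.
Sat(E[(r | b) U (b & r)]) = {1, 5, 7, 8}
5 ∈ Sat(E[(r | b) U (b & r)]) = {1, 5, 7, 8}, so the formula holds at 5.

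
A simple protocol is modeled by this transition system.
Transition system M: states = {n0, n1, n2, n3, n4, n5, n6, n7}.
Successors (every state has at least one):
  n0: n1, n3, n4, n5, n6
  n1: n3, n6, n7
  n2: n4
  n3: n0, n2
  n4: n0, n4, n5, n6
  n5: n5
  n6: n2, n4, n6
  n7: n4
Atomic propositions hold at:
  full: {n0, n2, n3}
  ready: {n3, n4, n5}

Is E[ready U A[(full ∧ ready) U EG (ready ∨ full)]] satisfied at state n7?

Sat(full ∧ ready) = {n3}
Sat(ready ∨ full) = {n0, n2, n3, n4, n5}
EG (ready ∨ full): greatest fixpoint, start Z0 = {n0, n2, n3, n4, n5}, keep only states in Sat with some successor in Z. Already a fixed point.
Sat(EG (ready ∨ full)) = {n0, n2, n3, n4, n5}
A[(full ∧ ready) U EG (ready ∨ full)]: least fixpoint, start Z0 = Sat(EG (ready ∨ full)) = {n0, n2, n3, n4, n5}, add states in Sat(full ∧ ready) with every successor in Z. Already a fixed point.
Sat(A[(full ∧ ready) U EG (ready ∨ full)]) = {n0, n2, n3, n4, n5}
E[ready U A[(full ∧ ready) U EG (ready ∨ full)]]: least fixpoint, start Z0 = Sat(A[(full ∧ ready) U EG (ready ∨ full)]) = {n0, n2, n3, n4, n5}, add states in Sat(ready) with some successor in Z. Already a fixed point.
Sat(E[ready U A[(full ∧ ready) U EG (ready ∨ full)]]) = {n0, n2, n3, n4, n5}
n7 ∉ Sat(E[ready U A[(full ∧ ready) U EG (ready ∨ full)]]) = {n0, n2, n3, n4, n5}, so the formula does not hold at n7.

No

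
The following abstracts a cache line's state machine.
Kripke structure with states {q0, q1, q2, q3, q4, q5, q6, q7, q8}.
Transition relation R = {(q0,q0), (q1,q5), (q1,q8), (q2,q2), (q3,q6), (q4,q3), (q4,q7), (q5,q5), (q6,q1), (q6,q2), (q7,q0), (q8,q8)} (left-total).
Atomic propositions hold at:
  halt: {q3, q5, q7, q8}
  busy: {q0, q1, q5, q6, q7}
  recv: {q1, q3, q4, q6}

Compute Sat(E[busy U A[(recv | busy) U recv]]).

Sat(recv | busy) = {q0, q1, q3, q4, q5, q6, q7}
A[(recv | busy) U recv]: least fixpoint, start Z0 = Sat(recv) = {q1, q3, q4, q6}, add states in Sat(recv | busy) with every successor in Z. Already a fixed point.
Sat(A[(recv | busy) U recv]) = {q1, q3, q4, q6}
E[busy U A[(recv | busy) U recv]]: least fixpoint, start Z0 = Sat(A[(recv | busy) U recv]) = {q1, q3, q4, q6}, add states in Sat(busy) with some successor in Z. Already a fixed point.
Sat(E[busy U A[(recv | busy) U recv]]) = {q1, q3, q4, q6}

{q1, q3, q4, q6}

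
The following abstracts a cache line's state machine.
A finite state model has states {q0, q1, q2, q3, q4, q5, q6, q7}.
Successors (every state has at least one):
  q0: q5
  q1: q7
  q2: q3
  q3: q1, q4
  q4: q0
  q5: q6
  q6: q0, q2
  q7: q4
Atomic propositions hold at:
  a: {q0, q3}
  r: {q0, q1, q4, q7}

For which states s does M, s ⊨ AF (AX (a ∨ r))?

{q1, q2, q3, q4, q7}

Sat(a ∨ r) = {q0, q1, q3, q4, q7}
Sat(AX (a ∨ r)) = {s : every successor in {q0, q1, q3, q4, q7}} = {q1, q2, q3, q4, q7}
AF (AX (a ∨ r)): least fixpoint, start Z0 = {q1, q2, q3, q4, q7}, add states with every successor in Z. Already a fixed point.
Sat(AF (AX (a ∨ r))) = {q1, q2, q3, q4, q7}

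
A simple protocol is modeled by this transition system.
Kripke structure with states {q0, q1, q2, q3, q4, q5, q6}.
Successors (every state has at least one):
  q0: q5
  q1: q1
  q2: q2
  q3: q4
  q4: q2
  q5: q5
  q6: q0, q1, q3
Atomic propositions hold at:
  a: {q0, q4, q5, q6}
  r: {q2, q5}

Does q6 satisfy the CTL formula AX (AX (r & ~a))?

Sat(~a) = {q1, q2, q3}
Sat(r & ~a) = {q2}
Sat(AX (r & ~a)) = {s : every successor in {q2}} = {q2, q4}
Sat(AX (AX (r & ~a))) = {s : every successor in {q2, q4}} = {q2, q3, q4}
q6 ∉ Sat(AX (AX (r & ~a))) = {q2, q3, q4}, so the formula does not hold at q6.

No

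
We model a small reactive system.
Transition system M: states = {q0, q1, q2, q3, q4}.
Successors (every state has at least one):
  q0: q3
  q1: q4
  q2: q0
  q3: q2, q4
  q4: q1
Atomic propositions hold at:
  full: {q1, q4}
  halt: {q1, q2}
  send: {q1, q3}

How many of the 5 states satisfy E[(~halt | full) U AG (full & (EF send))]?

4

Sat(~halt) = {q0, q3, q4}
Sat(~halt | full) = {q0, q1, q3, q4}
EF send: least fixpoint, start Z0 = {q1, q3}, add states with some successor in Z. Z1 = {q0, q1, q3, q4}; Z2 = {q0, q1, q2, q3, q4}; fixed.
Sat(EF send) = {q0, q1, q2, q3, q4}
Sat(full & (EF send)) = {q1, q4}
AG (full & (EF send)): greatest fixpoint, start Z0 = {q1, q4}, keep only states in Sat with every successor in Z. Already a fixed point.
Sat(AG (full & (EF send))) = {q1, q4}
E[(~halt | full) U AG (full & (EF send))]: least fixpoint, start Z0 = Sat(AG (full & (EF send))) = {q1, q4}, add states in Sat(~halt | full) with some successor in Z. Z1 = {q1, q3, q4}; Z2 = {q0, q1, q3, q4}; fixed.
Sat(E[(~halt | full) U AG (full & (EF send))]) = {q0, q1, q3, q4}
|Sat(E[(~halt | full) U AG (full & (EF send))])| = |{q0, q1, q3, q4}| = 4.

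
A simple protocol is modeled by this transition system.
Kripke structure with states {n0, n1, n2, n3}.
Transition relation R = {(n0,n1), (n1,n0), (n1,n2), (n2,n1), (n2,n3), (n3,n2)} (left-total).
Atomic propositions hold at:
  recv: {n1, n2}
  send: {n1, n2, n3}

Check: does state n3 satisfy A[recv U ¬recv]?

Sat(¬recv) = {n0, n3}
A[recv U ¬recv]: least fixpoint, start Z0 = Sat(¬recv) = {n0, n3}, add states in Sat(recv) with every successor in Z. Already a fixed point.
Sat(A[recv U ¬recv]) = {n0, n3}
n3 ∈ Sat(A[recv U ¬recv]) = {n0, n3}, so the formula holds at n3.

Yes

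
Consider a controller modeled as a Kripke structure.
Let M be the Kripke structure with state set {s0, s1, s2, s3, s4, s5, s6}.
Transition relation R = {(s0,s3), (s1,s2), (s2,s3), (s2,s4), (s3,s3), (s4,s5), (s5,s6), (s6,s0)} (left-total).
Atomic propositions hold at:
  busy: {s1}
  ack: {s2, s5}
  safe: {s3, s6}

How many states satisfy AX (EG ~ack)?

Sat(~ack) = {s0, s1, s3, s4, s6}
EG ~ack: greatest fixpoint, start Z0 = {s0, s1, s3, s4, s6}, keep only states in Sat with some successor in Z. Z1 = {s0, s3, s6}; fixed.
Sat(EG ~ack) = {s0, s3, s6}
Sat(AX (EG ~ack)) = {s : every successor in {s0, s3, s6}} = {s0, s3, s5, s6}
|Sat(AX (EG ~ack))| = |{s0, s3, s5, s6}| = 4.

4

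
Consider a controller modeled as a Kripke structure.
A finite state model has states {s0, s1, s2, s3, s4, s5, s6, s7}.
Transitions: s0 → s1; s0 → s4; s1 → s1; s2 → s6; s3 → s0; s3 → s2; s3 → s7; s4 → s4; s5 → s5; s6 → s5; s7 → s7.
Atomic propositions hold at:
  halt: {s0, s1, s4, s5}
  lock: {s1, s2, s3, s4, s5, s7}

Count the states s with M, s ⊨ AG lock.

4

AG lock: greatest fixpoint, start Z0 = {s1, s2, s3, s4, s5, s7}, keep only states in Sat with every successor in Z. Z1 = {s1, s4, s5, s7}; fixed.
Sat(AG lock) = {s1, s4, s5, s7}
|Sat(AG lock)| = |{s1, s4, s5, s7}| = 4.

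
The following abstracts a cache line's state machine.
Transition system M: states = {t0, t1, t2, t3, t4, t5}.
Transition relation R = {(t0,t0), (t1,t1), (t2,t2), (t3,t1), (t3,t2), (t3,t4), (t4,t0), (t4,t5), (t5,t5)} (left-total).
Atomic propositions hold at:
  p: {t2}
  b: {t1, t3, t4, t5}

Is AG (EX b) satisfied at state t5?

Yes

Sat(EX b) = {s : some successor in {t1, t3, t4, t5}} = {t1, t3, t4, t5}
AG (EX b): greatest fixpoint, start Z0 = {t1, t3, t4, t5}, keep only states in Sat with every successor in Z. Z1 = {t1, t5}; fixed.
Sat(AG (EX b)) = {t1, t5}
t5 ∈ Sat(AG (EX b)) = {t1, t5}, so the formula holds at t5.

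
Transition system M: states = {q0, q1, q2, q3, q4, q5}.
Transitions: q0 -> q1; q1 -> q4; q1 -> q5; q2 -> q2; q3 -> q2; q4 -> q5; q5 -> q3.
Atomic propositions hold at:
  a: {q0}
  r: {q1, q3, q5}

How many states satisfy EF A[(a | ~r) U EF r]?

Sat(~r) = {q0, q2, q4}
Sat(a | ~r) = {q0, q2, q4}
EF r: least fixpoint, start Z0 = {q1, q3, q5}, add states with some successor in Z. Z1 = {q0, q1, q3, q4, q5}; fixed.
Sat(EF r) = {q0, q1, q3, q4, q5}
A[(a | ~r) U EF r]: least fixpoint, start Z0 = Sat(EF r) = {q0, q1, q3, q4, q5}, add states in Sat(a | ~r) with every successor in Z. Already a fixed point.
Sat(A[(a | ~r) U EF r]) = {q0, q1, q3, q4, q5}
EF A[(a | ~r) U EF r]: least fixpoint, start Z0 = {q0, q1, q3, q4, q5}, add states with some successor in Z. Already a fixed point.
Sat(EF A[(a | ~r) U EF r]) = {q0, q1, q3, q4, q5}
|Sat(EF A[(a | ~r) U EF r])| = |{q0, q1, q3, q4, q5}| = 5.

5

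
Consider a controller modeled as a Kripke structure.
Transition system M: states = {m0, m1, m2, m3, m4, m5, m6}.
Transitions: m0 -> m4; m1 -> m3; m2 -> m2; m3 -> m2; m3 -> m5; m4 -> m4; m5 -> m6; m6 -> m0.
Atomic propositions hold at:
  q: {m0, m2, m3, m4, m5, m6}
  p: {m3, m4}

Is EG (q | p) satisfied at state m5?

Yes

Sat(q | p) = {m0, m2, m3, m4, m5, m6}
EG (q | p): greatest fixpoint, start Z0 = {m0, m2, m3, m4, m5, m6}, keep only states in Sat with some successor in Z. Already a fixed point.
Sat(EG (q | p)) = {m0, m2, m3, m4, m5, m6}
m5 ∈ Sat(EG (q | p)) = {m0, m2, m3, m4, m5, m6}, so the formula holds at m5.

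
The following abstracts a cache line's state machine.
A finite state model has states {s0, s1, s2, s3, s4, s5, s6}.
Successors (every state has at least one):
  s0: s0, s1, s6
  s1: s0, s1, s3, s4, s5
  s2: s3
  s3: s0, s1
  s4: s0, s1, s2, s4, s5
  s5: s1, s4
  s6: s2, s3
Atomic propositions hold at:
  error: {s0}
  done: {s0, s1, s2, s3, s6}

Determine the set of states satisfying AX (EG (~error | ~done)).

{s2, s5, s6}

Sat(~error) = {s1, s2, s3, s4, s5, s6}
Sat(~done) = {s4, s5}
Sat(~error | ~done) = {s1, s2, s3, s4, s5, s6}
EG (~error | ~done): greatest fixpoint, start Z0 = {s1, s2, s3, s4, s5, s6}, keep only states in Sat with some successor in Z. Already a fixed point.
Sat(EG (~error | ~done)) = {s1, s2, s3, s4, s5, s6}
Sat(AX (EG (~error | ~done))) = {s : every successor in {s1, s2, s3, s4, s5, s6}} = {s2, s5, s6}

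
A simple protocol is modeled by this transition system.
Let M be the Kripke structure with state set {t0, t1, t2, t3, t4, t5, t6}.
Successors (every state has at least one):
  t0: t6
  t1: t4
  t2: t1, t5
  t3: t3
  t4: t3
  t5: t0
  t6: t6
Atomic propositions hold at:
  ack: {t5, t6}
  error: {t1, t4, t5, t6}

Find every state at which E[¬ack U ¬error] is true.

{t0, t1, t2, t3, t4}

Sat(¬ack) = {t0, t1, t2, t3, t4}
Sat(¬error) = {t0, t2, t3}
E[¬ack U ¬error]: least fixpoint, start Z0 = Sat(¬error) = {t0, t2, t3}, add states in Sat(¬ack) with some successor in Z. Z1 = {t0, t2, t3, t4}; Z2 = {t0, t1, t2, t3, t4}; fixed.
Sat(E[¬ack U ¬error]) = {t0, t1, t2, t3, t4}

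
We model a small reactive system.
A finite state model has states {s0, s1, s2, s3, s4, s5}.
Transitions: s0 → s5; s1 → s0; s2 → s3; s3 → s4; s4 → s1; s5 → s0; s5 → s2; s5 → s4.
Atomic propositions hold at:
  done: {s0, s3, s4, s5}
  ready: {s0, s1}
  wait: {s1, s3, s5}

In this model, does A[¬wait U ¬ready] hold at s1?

No

Sat(¬wait) = {s0, s2, s4}
Sat(¬ready) = {s2, s3, s4, s5}
A[¬wait U ¬ready]: least fixpoint, start Z0 = Sat(¬ready) = {s2, s3, s4, s5}, add states in Sat(¬wait) with every successor in Z. Z1 = {s0, s2, s3, s4, s5}; fixed.
Sat(A[¬wait U ¬ready]) = {s0, s2, s3, s4, s5}
s1 ∉ Sat(A[¬wait U ¬ready]) = {s0, s2, s3, s4, s5}, so the formula does not hold at s1.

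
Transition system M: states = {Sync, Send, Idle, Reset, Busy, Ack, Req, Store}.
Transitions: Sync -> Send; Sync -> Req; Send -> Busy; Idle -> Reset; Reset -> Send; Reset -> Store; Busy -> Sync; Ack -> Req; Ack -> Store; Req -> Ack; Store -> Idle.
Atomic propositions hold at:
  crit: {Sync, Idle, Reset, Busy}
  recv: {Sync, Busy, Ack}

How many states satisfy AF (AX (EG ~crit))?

1

Sat(~crit) = {Send, Ack, Req, Store}
EG ~crit: greatest fixpoint, start Z0 = {Send, Ack, Req, Store}, keep only states in Sat with some successor in Z. Z1 = {Ack, Req}; fixed.
Sat(EG ~crit) = {Ack, Req}
Sat(AX (EG ~crit)) = {s : every successor in {Ack, Req}} = {Req}
AF (AX (EG ~crit)): least fixpoint, start Z0 = {Req}, add states with every successor in Z. Already a fixed point.
Sat(AF (AX (EG ~crit))) = {Req}
|Sat(AF (AX (EG ~crit)))| = |{Req}| = 1.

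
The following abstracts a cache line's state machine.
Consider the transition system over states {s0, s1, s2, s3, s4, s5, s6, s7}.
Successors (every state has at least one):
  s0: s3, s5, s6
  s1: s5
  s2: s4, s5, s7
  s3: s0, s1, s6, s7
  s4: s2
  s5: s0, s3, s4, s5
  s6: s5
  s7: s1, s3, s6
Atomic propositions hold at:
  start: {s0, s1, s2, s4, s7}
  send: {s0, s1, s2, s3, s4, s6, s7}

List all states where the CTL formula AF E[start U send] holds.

E[start U send]: least fixpoint, start Z0 = Sat(send) = {s0, s1, s2, s3, s4, s6, s7}, add states in Sat(start) with some successor in Z. Already a fixed point.
Sat(E[start U send]) = {s0, s1, s2, s3, s4, s6, s7}
AF E[start U send]: least fixpoint, start Z0 = {s0, s1, s2, s3, s4, s6, s7}, add states with every successor in Z. Already a fixed point.
Sat(AF E[start U send]) = {s0, s1, s2, s3, s4, s6, s7}

{s0, s1, s2, s3, s4, s6, s7}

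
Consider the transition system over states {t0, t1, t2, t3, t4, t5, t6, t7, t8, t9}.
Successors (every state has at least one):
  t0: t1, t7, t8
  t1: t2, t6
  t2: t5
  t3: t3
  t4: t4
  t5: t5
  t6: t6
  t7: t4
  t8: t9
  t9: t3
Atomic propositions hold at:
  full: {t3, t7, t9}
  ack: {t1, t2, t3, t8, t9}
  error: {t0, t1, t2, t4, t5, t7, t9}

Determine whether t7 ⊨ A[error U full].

Yes

A[error U full]: least fixpoint, start Z0 = Sat(full) = {t3, t7, t9}, add states in Sat(error) with every successor in Z. Already a fixed point.
Sat(A[error U full]) = {t3, t7, t9}
t7 ∈ Sat(A[error U full]) = {t3, t7, t9}, so the formula holds at t7.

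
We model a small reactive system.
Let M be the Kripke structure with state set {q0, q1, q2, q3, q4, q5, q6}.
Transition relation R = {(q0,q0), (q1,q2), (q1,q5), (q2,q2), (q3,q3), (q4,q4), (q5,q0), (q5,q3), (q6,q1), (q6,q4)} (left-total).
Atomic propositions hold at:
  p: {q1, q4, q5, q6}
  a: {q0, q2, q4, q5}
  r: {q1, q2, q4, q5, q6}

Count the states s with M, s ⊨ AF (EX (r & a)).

Sat(r & a) = {q2, q4, q5}
Sat(EX (r & a)) = {s : some successor in {q2, q4, q5}} = {q1, q2, q4, q6}
AF (EX (r & a)): least fixpoint, start Z0 = {q1, q2, q4, q6}, add states with every successor in Z. Already a fixed point.
Sat(AF (EX (r & a))) = {q1, q2, q4, q6}
|Sat(AF (EX (r & a)))| = |{q1, q2, q4, q6}| = 4.

4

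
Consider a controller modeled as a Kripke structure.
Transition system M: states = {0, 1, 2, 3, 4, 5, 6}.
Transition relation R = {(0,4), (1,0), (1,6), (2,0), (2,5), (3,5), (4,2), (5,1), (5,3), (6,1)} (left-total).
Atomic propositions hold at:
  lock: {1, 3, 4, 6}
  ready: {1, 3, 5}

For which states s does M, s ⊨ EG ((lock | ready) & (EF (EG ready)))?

{1, 3, 5, 6}

Sat(lock | ready) = {1, 3, 4, 5, 6}
EG ready: greatest fixpoint, start Z0 = {1, 3, 5}, keep only states in Sat with some successor in Z. Z1 = {3, 5}; fixed.
Sat(EG ready) = {3, 5}
EF (EG ready): least fixpoint, start Z0 = {3, 5}, add states with some successor in Z. Z1 = {2, 3, 5}; Z2 = {2, 3, 4, 5}; Z3 = {0, 2, 3, 4, 5}; Z4 = {0, 1, 2, 3, 4, 5}; Z5 = {0, 1, 2, 3, 4, 5, 6}; fixed.
Sat(EF (EG ready)) = {0, 1, 2, 3, 4, 5, 6}
Sat((lock | ready) & (EF (EG ready))) = {1, 3, 4, 5, 6}
EG ((lock | ready) & (EF (EG ready))): greatest fixpoint, start Z0 = {1, 3, 4, 5, 6}, keep only states in Sat with some successor in Z. Z1 = {1, 3, 5, 6}; fixed.
Sat(EG ((lock | ready) & (EF (EG ready)))) = {1, 3, 5, 6}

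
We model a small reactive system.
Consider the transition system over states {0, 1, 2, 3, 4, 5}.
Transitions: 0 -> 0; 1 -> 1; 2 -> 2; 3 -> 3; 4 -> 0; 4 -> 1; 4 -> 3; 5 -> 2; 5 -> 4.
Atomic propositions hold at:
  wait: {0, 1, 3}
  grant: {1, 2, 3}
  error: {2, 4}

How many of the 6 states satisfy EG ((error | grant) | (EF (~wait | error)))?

5

Sat(error | grant) = {1, 2, 3, 4}
Sat(~wait) = {2, 4, 5}
Sat(~wait | error) = {2, 4, 5}
EF (~wait | error): least fixpoint, start Z0 = {2, 4, 5}, add states with some successor in Z. Already a fixed point.
Sat(EF (~wait | error)) = {2, 4, 5}
Sat((error | grant) | (EF (~wait | error))) = {1, 2, 3, 4, 5}
EG ((error | grant) | (EF (~wait | error))): greatest fixpoint, start Z0 = {1, 2, 3, 4, 5}, keep only states in Sat with some successor in Z. Already a fixed point.
Sat(EG ((error | grant) | (EF (~wait | error)))) = {1, 2, 3, 4, 5}
|Sat(EG ((error | grant) | (EF (~wait | error))))| = |{1, 2, 3, 4, 5}| = 5.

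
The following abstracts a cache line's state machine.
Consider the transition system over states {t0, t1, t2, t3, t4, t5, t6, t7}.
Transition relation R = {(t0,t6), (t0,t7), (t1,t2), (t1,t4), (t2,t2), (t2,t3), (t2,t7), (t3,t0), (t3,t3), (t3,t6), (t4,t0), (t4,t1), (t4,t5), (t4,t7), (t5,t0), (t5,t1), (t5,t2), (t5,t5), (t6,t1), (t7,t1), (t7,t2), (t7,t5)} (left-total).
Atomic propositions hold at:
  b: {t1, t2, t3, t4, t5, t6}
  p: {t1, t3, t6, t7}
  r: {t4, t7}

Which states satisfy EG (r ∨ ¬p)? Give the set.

{t0, t2, t4, t5, t7}

Sat(¬p) = {t0, t2, t4, t5}
Sat(r ∨ ¬p) = {t0, t2, t4, t5, t7}
EG (r ∨ ¬p): greatest fixpoint, start Z0 = {t0, t2, t4, t5, t7}, keep only states in Sat with some successor in Z. Already a fixed point.
Sat(EG (r ∨ ¬p)) = {t0, t2, t4, t5, t7}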